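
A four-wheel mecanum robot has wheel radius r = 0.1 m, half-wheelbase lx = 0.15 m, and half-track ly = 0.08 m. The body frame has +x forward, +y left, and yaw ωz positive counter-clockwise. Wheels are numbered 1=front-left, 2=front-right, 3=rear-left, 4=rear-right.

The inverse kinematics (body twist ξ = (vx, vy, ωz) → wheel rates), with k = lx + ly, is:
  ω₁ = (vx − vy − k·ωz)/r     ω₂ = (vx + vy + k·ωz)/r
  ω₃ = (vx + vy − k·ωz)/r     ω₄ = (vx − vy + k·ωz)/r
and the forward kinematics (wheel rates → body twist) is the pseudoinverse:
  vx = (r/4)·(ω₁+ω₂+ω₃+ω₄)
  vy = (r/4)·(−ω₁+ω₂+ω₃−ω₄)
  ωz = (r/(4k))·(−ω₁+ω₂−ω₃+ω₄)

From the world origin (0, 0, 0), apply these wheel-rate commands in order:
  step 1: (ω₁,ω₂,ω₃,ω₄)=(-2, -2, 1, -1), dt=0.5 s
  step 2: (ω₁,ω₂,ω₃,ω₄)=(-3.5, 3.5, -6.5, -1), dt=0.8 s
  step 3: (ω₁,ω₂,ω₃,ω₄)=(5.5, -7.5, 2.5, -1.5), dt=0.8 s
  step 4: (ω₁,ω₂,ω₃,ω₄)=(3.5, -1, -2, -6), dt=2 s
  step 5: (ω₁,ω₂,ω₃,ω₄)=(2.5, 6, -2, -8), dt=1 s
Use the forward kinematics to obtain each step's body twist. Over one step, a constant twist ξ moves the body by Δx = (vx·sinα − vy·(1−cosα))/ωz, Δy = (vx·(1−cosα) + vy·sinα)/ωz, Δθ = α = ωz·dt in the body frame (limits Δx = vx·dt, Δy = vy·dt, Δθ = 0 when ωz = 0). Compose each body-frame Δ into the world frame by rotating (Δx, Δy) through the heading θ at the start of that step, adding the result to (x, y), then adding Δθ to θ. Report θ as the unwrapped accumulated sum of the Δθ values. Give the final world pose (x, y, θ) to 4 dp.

step 1: ξ=(vx,vy,ωz)=(-0.1000, 0.0500, -0.2174), dt=0.5 → body Δ=(-0.0485, 0.0277, -0.1087) → world pose (-0.0485, 0.0277, -0.1087)
step 2: ξ=(vx,vy,ωz)=(-0.1875, 0.0375, 1.3587), dt=0.8 → body Δ=(-0.1369, -0.0494, 1.0870) → world pose (-0.1900, -0.0066, 0.9783)
step 3: ξ=(vx,vy,ωz)=(-0.0250, -0.2250, -1.8478), dt=0.8 → body Δ=(-0.1240, -0.1090, -1.4783) → world pose (-0.1689, -0.1703, -0.5000)
step 4: ξ=(vx,vy,ωz)=(-0.1375, -0.0125, -0.9239), dt=2.0 → body Δ=(-0.1604, 0.1765, -1.8478) → world pose (-0.2250, 0.0615, -2.3478)
step 5: ξ=(vx,vy,ωz)=(-0.0375, 0.2375, -0.2717), dt=1.0 → body Δ=(-0.0050, 0.2397, -0.2717) → world pose (-0.0506, -0.1030, -2.6196)

(-0.0506, -0.1030, -2.6196)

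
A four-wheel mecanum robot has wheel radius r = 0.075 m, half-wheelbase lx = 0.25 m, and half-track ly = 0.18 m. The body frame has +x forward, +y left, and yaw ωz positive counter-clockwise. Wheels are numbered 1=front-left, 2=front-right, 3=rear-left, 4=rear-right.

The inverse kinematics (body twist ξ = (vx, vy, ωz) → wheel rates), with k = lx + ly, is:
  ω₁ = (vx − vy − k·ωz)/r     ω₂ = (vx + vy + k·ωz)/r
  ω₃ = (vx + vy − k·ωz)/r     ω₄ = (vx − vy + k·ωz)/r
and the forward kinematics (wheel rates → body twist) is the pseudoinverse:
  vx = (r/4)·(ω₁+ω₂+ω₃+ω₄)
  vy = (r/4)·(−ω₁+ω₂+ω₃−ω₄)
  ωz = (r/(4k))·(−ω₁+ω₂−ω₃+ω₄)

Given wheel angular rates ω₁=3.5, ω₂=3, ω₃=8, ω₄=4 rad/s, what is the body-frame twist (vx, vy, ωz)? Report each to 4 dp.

(0.3469, 0.0656, -0.1962)

k = lx + ly = 0.25 + 0.18 = 0.4300
ω₁+ω₂+ω₃+ω₄ = 18.5000  →  vx = (0.075/4)·18.5000 = 0.3469
−ω₁+ω₂+ω₃−ω₄ = 3.5000  →  vy = (0.075/4)·3.5000 = 0.0656
−ω₁+ω₂−ω₃+ω₄ = -4.5000  →  ωz = (0.075/1.7200)·-4.5000 = -0.1962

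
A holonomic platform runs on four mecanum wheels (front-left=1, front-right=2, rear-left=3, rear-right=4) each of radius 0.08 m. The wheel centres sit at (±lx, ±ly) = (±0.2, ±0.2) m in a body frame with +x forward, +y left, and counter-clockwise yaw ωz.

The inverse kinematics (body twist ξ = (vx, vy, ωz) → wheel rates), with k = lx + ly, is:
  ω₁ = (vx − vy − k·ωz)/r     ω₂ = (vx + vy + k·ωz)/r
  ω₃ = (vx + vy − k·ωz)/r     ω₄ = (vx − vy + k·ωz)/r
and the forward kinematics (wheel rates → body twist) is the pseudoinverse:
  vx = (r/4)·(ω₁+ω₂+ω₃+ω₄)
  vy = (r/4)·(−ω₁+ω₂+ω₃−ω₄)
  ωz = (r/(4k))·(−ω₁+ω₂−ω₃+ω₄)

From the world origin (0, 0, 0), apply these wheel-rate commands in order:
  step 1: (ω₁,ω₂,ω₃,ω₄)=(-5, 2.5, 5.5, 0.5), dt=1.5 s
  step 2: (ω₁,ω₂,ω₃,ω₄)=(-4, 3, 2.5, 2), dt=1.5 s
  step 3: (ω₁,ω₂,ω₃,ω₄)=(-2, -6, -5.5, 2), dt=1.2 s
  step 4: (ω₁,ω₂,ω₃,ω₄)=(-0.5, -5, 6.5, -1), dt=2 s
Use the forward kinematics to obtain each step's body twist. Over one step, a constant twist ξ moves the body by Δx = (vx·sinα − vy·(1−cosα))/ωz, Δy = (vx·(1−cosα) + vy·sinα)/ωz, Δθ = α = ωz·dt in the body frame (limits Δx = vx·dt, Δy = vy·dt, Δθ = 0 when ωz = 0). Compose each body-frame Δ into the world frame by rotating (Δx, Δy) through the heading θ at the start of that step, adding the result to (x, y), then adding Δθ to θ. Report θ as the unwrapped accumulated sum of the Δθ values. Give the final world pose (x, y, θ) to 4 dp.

(0.0368, 0.3472, -0.3150)

step 1: ξ=(vx,vy,ωz)=(0.0700, 0.2500, 0.1250), dt=1.5 → body Δ=(0.0693, 0.3826, 0.1875) → world pose (0.0693, 0.3826, 0.1875)
step 2: ξ=(vx,vy,ωz)=(0.0700, 0.1500, 0.3250), dt=1.5 → body Δ=(0.0471, 0.2413, 0.4875) → world pose (0.0707, 0.6285, 0.6750)
step 3: ξ=(vx,vy,ωz)=(-0.2300, -0.2300, 0.1750), dt=1.2 → body Δ=(-0.2451, -0.3028, 0.2100) → world pose (0.0686, 0.2389, 0.8850)
step 4: ξ=(vx,vy,ωz)=(0.0000, 0.0600, -0.6000), dt=2.0 → body Δ=(0.0638, 0.0932, -1.2000) → world pose (0.0368, 0.3472, -0.3150)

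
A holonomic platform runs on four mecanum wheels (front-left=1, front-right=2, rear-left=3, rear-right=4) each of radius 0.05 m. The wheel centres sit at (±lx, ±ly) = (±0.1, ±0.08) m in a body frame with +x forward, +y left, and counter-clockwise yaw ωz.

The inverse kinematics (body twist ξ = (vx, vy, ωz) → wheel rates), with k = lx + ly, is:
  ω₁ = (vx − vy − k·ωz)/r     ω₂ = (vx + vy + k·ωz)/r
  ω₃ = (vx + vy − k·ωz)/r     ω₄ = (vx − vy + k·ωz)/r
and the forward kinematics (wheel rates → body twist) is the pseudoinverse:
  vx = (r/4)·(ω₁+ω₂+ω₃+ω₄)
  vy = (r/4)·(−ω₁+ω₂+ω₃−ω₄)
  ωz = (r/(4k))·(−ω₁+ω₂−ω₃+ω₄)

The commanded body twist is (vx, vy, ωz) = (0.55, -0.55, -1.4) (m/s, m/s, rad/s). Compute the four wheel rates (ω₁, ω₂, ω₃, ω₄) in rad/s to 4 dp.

k = lx + ly = 0.1 + 0.08 = 0.1800;  k·ωz = 0.1800·-1.4 = -0.2520
ω₁ (FL) = (vx − vy − k·ωz)/r = 1.3520/0.05 = 27.0400
ω₂ (FR) = (vx + vy + k·ωz)/r = -0.2520/0.05 = -5.0400
ω₃ (RL) = (vx + vy − k·ωz)/r = 0.2520/0.05 = 5.0400
ω₄ (RR) = (vx − vy + k·ωz)/r = 0.8480/0.05 = 16.9600

(27.0400, -5.0400, 5.0400, 16.9600)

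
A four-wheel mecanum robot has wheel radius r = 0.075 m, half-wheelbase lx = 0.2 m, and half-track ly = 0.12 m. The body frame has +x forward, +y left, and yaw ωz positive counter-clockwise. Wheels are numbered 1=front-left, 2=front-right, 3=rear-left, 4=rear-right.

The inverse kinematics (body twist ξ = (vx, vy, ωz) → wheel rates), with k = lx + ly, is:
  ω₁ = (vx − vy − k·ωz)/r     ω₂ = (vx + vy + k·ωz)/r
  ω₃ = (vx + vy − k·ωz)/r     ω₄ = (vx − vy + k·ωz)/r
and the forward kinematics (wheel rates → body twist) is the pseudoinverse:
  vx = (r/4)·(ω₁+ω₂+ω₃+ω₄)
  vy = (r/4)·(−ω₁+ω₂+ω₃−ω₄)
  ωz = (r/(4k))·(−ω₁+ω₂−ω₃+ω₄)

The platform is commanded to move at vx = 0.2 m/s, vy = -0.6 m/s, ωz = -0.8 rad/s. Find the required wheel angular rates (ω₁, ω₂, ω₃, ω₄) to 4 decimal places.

(14.0800, -8.7467, -1.9200, 7.2533)

k = lx + ly = 0.2 + 0.12 = 0.3200;  k·ωz = 0.3200·-0.8 = -0.2560
ω₁ (FL) = (vx − vy − k·ωz)/r = 1.0560/0.075 = 14.0800
ω₂ (FR) = (vx + vy + k·ωz)/r = -0.6560/0.075 = -8.7467
ω₃ (RL) = (vx + vy − k·ωz)/r = -0.1440/0.075 = -1.9200
ω₄ (RR) = (vx − vy + k·ωz)/r = 0.5440/0.075 = 7.2533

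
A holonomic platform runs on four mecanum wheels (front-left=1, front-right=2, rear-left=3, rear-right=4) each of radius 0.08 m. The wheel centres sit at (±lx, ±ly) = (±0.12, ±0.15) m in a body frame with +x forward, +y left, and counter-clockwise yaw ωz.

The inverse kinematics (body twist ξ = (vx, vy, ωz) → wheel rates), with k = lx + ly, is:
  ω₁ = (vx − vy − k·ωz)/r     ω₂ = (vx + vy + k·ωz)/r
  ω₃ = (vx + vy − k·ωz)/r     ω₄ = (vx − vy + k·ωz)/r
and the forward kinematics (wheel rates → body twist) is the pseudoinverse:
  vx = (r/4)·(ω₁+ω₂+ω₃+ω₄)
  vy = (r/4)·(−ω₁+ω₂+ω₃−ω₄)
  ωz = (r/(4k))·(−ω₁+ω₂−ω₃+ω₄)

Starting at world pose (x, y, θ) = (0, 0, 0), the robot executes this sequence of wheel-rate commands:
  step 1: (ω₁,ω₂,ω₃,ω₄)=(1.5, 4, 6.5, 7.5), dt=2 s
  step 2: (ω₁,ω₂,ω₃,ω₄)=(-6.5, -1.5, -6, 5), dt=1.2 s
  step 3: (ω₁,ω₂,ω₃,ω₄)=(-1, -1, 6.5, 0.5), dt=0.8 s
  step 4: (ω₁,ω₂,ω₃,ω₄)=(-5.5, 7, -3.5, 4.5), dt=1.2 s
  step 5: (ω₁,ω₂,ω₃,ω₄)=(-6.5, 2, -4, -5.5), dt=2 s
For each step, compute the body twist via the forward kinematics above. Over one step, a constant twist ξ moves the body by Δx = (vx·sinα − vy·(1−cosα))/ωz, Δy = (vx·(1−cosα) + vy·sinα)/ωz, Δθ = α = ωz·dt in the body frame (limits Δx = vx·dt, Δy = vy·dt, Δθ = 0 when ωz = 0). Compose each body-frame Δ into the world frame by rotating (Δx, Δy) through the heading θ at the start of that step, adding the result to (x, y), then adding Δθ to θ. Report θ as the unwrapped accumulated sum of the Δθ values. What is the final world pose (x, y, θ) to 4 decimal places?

step 1: ξ=(vx,vy,ωz)=(0.3900, 0.0300, 0.2593), dt=2.0 → body Δ=(0.7303, 0.2551, 0.5185) → world pose (0.7303, 0.2551, 0.5185)
step 2: ξ=(vx,vy,ωz)=(-0.1800, -0.1200, 1.1852), dt=1.2 → body Δ=(-0.0639, -0.2295, 1.4222) → world pose (0.7885, 0.0240, 1.9407)
step 3: ξ=(vx,vy,ωz)=(0.1000, 0.1200, -0.4444), dt=0.8 → body Δ=(0.0952, 0.0799, -0.3556) → world pose (0.6796, 0.0839, 1.5852)
step 4: ξ=(vx,vy,ωz)=(0.0500, 0.0900, 1.5185), dt=1.2 → body Δ=(-0.0421, 0.0985, 1.8222) → world pose (0.5817, 0.0404, 3.4074)
step 5: ξ=(vx,vy,ωz)=(-0.2800, 0.2000, 0.5185), dt=2.0 → body Δ=(-0.6544, 0.0668, 1.0370) → world pose (1.2306, 0.1478, 4.4444)

(1.2306, 0.1478, 4.4444)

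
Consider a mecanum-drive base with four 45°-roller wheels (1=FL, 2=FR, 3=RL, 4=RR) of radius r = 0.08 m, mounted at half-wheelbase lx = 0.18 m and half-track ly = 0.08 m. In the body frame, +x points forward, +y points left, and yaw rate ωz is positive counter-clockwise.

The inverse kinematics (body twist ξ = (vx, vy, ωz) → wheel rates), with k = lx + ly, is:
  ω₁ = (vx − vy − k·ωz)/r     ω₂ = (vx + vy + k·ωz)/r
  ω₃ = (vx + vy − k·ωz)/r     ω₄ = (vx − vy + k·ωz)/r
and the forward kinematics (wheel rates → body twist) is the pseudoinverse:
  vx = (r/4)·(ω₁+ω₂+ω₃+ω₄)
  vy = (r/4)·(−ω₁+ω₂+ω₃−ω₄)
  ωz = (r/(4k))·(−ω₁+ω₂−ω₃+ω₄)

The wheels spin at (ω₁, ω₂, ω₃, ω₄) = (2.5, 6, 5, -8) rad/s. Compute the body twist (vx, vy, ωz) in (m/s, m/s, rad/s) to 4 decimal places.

(0.1100, 0.3300, -0.7308)

k = lx + ly = 0.18 + 0.08 = 0.2600
ω₁+ω₂+ω₃+ω₄ = 5.5000  →  vx = (0.08/4)·5.5000 = 0.1100
−ω₁+ω₂+ω₃−ω₄ = 16.5000  →  vy = (0.08/4)·16.5000 = 0.3300
−ω₁+ω₂−ω₃+ω₄ = -9.5000  →  ωz = (0.08/1.0400)·-9.5000 = -0.7308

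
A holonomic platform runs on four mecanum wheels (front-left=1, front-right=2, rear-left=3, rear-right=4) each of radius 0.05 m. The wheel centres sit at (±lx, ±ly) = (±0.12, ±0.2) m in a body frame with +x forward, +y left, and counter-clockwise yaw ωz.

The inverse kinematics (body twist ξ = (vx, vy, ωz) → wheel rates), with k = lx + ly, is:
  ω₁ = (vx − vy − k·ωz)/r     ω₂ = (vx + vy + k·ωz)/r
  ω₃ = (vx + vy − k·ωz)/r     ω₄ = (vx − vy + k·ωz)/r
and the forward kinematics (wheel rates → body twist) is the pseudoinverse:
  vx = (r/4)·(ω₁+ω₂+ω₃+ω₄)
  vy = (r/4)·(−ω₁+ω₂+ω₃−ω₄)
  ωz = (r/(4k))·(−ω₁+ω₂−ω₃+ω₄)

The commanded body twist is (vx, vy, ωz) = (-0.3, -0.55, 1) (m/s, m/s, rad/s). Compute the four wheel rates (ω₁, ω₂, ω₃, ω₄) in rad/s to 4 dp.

(-1.4000, -10.6000, -23.4000, 11.4000)

k = lx + ly = 0.12 + 0.2 = 0.3200;  k·ωz = 0.3200·1 = 0.3200
ω₁ (FL) = (vx − vy − k·ωz)/r = -0.0700/0.05 = -1.4000
ω₂ (FR) = (vx + vy + k·ωz)/r = -0.5300/0.05 = -10.6000
ω₃ (RL) = (vx + vy − k·ωz)/r = -1.1700/0.05 = -23.4000
ω₄ (RR) = (vx − vy + k·ωz)/r = 0.5700/0.05 = 11.4000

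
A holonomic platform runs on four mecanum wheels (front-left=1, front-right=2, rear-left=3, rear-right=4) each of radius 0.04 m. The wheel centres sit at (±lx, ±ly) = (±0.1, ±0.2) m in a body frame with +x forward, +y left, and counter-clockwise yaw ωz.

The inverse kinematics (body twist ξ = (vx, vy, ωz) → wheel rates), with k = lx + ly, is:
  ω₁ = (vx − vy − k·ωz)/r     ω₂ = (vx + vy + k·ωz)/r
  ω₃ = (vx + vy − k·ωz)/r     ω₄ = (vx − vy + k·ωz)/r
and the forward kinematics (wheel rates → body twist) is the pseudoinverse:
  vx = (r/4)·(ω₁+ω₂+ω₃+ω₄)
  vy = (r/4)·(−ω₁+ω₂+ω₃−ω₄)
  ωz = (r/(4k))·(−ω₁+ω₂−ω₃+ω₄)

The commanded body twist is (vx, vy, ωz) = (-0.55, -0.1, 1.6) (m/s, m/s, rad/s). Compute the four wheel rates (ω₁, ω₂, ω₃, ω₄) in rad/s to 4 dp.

(-23.2500, -4.2500, -28.2500, 0.7500)

k = lx + ly = 0.1 + 0.2 = 0.3000;  k·ωz = 0.3000·1.6 = 0.4800
ω₁ (FL) = (vx − vy − k·ωz)/r = -0.9300/0.04 = -23.2500
ω₂ (FR) = (vx + vy + k·ωz)/r = -0.1700/0.04 = -4.2500
ω₃ (RL) = (vx + vy − k·ωz)/r = -1.1300/0.04 = -28.2500
ω₄ (RR) = (vx − vy + k·ωz)/r = 0.0300/0.04 = 0.7500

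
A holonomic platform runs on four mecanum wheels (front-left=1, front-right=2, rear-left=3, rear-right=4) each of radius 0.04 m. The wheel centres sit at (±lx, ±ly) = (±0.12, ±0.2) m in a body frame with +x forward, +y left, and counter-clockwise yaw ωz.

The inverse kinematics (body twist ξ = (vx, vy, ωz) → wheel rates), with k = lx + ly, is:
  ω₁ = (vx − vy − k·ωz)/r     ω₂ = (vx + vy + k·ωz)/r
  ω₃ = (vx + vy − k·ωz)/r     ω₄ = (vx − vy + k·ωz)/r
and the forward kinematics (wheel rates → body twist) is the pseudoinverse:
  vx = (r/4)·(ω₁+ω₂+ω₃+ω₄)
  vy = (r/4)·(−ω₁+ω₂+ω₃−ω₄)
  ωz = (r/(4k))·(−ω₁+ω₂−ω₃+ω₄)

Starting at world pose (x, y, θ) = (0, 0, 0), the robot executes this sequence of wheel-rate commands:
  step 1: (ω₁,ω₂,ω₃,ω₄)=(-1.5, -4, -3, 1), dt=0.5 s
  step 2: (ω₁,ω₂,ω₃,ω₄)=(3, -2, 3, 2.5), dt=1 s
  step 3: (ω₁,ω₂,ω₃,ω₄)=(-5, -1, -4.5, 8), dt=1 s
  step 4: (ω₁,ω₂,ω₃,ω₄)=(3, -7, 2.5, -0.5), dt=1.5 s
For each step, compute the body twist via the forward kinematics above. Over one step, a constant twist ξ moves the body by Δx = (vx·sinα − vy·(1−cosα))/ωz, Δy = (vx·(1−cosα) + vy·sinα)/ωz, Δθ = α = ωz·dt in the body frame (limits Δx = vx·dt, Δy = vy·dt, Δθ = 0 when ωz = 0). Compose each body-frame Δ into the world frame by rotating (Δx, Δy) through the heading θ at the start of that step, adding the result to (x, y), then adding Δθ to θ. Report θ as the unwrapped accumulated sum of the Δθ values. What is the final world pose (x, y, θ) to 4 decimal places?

(-0.0136, -0.2731, -0.2422)

step 1: ξ=(vx,vy,ωz)=(-0.0750, -0.0650, 0.0469), dt=0.5 → body Δ=(-0.0371, -0.0329, 0.0234) → world pose (-0.0371, -0.0329, 0.0234)
step 2: ξ=(vx,vy,ωz)=(0.0650, -0.0450, -0.1719), dt=1.0 → body Δ=(0.0608, -0.0504, -0.1719) → world pose (0.0249, -0.0818, -0.1484)
step 3: ξ=(vx,vy,ωz)=(-0.0250, -0.0850, 0.5156), dt=1.0 → body Δ=(-0.0025, -0.0876, 0.5156) → world pose (0.0095, -0.1681, 0.3672)
step 4: ξ=(vx,vy,ωz)=(-0.0200, -0.0700, -0.4062), dt=1.5 → body Δ=(-0.0592, -0.0898, -0.6094) → world pose (-0.0136, -0.2731, -0.2422)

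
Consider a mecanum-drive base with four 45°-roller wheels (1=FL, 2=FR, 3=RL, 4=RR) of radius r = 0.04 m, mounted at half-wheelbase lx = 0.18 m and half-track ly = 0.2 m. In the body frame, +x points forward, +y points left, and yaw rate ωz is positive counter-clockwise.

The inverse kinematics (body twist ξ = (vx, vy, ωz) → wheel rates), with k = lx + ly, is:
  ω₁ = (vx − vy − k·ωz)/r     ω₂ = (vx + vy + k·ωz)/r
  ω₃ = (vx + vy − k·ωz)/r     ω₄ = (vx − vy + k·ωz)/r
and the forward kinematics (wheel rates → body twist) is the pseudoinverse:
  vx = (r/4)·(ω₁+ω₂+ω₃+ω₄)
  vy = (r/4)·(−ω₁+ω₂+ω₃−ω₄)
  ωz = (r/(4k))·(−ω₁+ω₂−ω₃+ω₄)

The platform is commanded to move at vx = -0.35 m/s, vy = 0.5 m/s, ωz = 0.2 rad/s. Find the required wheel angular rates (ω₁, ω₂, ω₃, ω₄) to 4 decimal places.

(-23.1500, 5.6500, 1.8500, -19.3500)

k = lx + ly = 0.18 + 0.2 = 0.3800;  k·ωz = 0.3800·0.2 = 0.0760
ω₁ (FL) = (vx − vy − k·ωz)/r = -0.9260/0.04 = -23.1500
ω₂ (FR) = (vx + vy + k·ωz)/r = 0.2260/0.04 = 5.6500
ω₃ (RL) = (vx + vy − k·ωz)/r = 0.0740/0.04 = 1.8500
ω₄ (RR) = (vx − vy + k·ωz)/r = -0.7740/0.04 = -19.3500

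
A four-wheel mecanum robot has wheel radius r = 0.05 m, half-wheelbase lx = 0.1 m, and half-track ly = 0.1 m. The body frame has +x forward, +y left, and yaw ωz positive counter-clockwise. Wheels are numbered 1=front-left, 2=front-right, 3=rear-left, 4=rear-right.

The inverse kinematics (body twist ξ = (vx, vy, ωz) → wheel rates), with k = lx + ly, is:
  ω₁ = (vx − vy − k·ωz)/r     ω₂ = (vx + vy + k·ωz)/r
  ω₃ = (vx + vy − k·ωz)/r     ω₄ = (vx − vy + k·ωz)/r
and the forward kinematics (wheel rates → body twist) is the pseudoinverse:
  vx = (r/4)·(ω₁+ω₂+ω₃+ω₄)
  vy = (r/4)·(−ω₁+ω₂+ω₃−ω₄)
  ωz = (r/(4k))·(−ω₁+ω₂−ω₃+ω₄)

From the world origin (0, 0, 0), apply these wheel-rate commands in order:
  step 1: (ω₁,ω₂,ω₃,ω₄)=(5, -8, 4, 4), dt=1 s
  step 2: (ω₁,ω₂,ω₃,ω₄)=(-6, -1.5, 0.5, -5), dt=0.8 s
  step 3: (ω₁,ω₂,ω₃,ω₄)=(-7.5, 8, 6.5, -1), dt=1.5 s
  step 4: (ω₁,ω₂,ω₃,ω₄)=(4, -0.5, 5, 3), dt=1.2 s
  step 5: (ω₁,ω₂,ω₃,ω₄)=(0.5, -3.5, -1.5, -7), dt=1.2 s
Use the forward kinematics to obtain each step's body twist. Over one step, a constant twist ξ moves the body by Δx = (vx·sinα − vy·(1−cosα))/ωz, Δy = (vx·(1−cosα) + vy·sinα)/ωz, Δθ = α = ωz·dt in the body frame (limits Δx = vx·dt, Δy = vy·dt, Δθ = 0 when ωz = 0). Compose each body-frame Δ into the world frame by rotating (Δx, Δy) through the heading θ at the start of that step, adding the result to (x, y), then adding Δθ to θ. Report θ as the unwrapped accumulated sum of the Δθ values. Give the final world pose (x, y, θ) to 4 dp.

step 1: ξ=(vx,vy,ωz)=(0.0625, -0.1625, -0.8125), dt=1.0 → body Δ=(-0.0066, -0.1692, -0.8125) → world pose (-0.0066, -0.1692, -0.8125)
step 2: ξ=(vx,vy,ωz)=(-0.1500, 0.1250, -0.0625), dt=0.8 → body Δ=(-0.1175, 0.1030, -0.0500) → world pose (-0.0126, -0.0132, -0.8625)
step 3: ξ=(vx,vy,ωz)=(0.0750, 0.2875, 0.5000), dt=1.5 → body Δ=(-0.0520, 0.4322, 0.7500) → world pose (0.2817, 0.3075, -0.1125)
step 4: ξ=(vx,vy,ωz)=(0.1438, -0.0313, -0.4062), dt=1.2 → body Δ=(0.1568, -0.0773, -0.4875) → world pose (0.4289, 0.2132, -0.6000)
step 5: ξ=(vx,vy,ωz)=(-0.1438, 0.0188, -0.5938), dt=1.2 → body Δ=(-0.1506, 0.0795, -0.7125) → world pose (0.3495, 0.3638, -1.3125)

(0.3495, 0.3638, -1.3125)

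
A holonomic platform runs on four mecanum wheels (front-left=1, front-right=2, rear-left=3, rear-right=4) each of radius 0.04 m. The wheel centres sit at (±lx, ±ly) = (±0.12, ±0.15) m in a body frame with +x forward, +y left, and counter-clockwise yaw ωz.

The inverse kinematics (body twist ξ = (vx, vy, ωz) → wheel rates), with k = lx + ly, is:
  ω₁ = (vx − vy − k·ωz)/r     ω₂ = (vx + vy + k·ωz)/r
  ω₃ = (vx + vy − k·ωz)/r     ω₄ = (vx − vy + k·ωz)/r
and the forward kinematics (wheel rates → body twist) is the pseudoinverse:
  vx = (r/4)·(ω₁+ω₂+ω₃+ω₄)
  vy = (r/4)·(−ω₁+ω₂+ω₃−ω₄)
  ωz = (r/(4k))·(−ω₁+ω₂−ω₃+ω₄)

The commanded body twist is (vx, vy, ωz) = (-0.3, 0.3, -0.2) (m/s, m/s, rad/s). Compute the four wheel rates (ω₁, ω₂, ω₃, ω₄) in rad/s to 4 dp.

k = lx + ly = 0.12 + 0.15 = 0.2700;  k·ωz = 0.2700·-0.2 = -0.0540
ω₁ (FL) = (vx − vy − k·ωz)/r = -0.5460/0.04 = -13.6500
ω₂ (FR) = (vx + vy + k·ωz)/r = -0.0540/0.04 = -1.3500
ω₃ (RL) = (vx + vy − k·ωz)/r = 0.0540/0.04 = 1.3500
ω₄ (RR) = (vx − vy + k·ωz)/r = -0.6540/0.04 = -16.3500

(-13.6500, -1.3500, 1.3500, -16.3500)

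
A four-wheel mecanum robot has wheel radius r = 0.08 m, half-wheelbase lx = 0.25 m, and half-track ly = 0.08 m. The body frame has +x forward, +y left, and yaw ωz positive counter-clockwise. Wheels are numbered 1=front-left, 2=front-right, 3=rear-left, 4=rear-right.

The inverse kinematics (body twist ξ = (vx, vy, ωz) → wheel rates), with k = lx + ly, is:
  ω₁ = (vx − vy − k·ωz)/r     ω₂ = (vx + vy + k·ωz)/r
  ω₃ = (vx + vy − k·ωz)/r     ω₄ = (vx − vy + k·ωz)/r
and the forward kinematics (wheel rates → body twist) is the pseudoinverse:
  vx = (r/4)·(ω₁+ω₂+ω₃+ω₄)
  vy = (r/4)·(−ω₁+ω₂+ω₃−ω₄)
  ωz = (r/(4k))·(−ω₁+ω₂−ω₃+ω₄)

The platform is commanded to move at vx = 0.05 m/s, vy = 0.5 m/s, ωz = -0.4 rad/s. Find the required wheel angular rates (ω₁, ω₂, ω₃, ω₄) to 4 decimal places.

(-3.9750, 5.2250, 8.5250, -7.2750)

k = lx + ly = 0.25 + 0.08 = 0.3300;  k·ωz = 0.3300·-0.4 = -0.1320
ω₁ (FL) = (vx − vy − k·ωz)/r = -0.3180/0.08 = -3.9750
ω₂ (FR) = (vx + vy + k·ωz)/r = 0.4180/0.08 = 5.2250
ω₃ (RL) = (vx + vy − k·ωz)/r = 0.6820/0.08 = 8.5250
ω₄ (RR) = (vx − vy + k·ωz)/r = -0.5820/0.08 = -7.2750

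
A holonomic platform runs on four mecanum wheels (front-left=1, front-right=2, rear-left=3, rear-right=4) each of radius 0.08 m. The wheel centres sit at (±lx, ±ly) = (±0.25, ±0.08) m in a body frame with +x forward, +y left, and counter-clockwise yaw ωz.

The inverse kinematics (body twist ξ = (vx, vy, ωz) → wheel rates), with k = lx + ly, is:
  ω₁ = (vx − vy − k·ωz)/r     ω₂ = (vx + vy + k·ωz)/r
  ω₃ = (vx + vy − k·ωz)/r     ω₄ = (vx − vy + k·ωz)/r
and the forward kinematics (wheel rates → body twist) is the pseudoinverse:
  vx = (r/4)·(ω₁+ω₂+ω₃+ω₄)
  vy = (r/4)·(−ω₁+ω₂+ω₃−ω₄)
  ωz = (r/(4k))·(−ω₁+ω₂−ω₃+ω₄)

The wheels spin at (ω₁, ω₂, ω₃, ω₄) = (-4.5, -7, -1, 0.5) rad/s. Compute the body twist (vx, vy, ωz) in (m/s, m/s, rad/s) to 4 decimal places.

(-0.2400, -0.0800, -0.0606)

k = lx + ly = 0.25 + 0.08 = 0.3300
ω₁+ω₂+ω₃+ω₄ = -12.0000  →  vx = (0.08/4)·-12.0000 = -0.2400
−ω₁+ω₂+ω₃−ω₄ = -4.0000  →  vy = (0.08/4)·-4.0000 = -0.0800
−ω₁+ω₂−ω₃+ω₄ = -1.0000  →  ωz = (0.08/1.3200)·-1.0000 = -0.0606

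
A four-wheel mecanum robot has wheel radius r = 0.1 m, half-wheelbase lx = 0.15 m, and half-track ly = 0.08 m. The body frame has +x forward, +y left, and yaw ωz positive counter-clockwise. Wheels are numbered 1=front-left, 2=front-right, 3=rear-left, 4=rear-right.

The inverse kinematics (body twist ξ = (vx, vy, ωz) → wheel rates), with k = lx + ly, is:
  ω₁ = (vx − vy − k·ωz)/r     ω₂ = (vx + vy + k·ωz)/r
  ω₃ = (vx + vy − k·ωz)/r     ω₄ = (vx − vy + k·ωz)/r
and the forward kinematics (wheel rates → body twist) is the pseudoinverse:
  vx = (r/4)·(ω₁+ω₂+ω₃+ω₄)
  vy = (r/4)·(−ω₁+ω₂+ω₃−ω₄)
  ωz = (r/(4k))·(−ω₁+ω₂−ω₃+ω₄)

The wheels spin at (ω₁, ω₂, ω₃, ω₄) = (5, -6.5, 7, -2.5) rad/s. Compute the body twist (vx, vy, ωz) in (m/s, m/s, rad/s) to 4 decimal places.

(0.0750, -0.0500, -2.2826)

k = lx + ly = 0.15 + 0.08 = 0.2300
ω₁+ω₂+ω₃+ω₄ = 3.0000  →  vx = (0.1/4)·3.0000 = 0.0750
−ω₁+ω₂+ω₃−ω₄ = -2.0000  →  vy = (0.1/4)·-2.0000 = -0.0500
−ω₁+ω₂−ω₃+ω₄ = -21.0000  →  ωz = (0.1/0.9200)·-21.0000 = -2.2826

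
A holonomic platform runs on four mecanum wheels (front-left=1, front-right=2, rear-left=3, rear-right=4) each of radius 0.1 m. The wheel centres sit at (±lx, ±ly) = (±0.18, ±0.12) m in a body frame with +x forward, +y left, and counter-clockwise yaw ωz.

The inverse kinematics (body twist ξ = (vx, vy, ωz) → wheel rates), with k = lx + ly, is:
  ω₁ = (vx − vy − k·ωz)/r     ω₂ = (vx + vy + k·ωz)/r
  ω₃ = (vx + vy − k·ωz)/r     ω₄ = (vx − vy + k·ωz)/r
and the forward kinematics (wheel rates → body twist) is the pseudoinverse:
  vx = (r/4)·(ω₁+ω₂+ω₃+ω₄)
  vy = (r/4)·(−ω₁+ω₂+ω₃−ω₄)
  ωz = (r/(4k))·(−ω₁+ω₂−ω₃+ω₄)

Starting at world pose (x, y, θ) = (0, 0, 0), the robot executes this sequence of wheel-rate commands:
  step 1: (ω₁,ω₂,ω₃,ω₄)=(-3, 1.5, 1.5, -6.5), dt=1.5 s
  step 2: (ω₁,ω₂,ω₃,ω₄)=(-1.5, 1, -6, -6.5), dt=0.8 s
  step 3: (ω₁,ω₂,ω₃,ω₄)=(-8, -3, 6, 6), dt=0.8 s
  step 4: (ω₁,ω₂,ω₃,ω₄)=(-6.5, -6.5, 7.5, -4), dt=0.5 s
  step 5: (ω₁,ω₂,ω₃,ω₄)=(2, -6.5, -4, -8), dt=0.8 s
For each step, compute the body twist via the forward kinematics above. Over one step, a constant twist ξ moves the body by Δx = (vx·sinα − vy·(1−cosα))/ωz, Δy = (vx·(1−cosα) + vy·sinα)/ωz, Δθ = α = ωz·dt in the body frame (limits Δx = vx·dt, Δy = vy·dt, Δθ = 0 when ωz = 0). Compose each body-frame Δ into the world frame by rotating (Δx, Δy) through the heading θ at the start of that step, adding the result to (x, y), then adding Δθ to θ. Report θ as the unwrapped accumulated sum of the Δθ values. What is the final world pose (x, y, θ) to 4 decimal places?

(-0.6816, 1.1038, -1.2833)

step 1: ξ=(vx,vy,ωz)=(-0.1625, 0.3125, -0.2917), dt=1.5 → body Δ=(-0.1351, 0.5064, -0.4375) → world pose (-0.1351, 0.5064, -0.4375)
step 2: ξ=(vx,vy,ωz)=(-0.3250, 0.0750, 0.1667), dt=0.8 → body Δ=(-0.2632, 0.0425, 0.1333) → world pose (-0.3556, 0.6564, -0.3042)
step 3: ξ=(vx,vy,ωz)=(0.0250, 0.1250, 0.4167), dt=0.8 → body Δ=(0.0031, 0.1015, 0.3333) → world pose (-0.3222, 0.7523, 0.0292)
step 4: ξ=(vx,vy,ωz)=(-0.2375, 0.2875, -0.9583), dt=0.5 → body Δ=(-0.0805, 0.1662, -0.4792) → world pose (-0.4075, 0.9161, -0.4500)
step 5: ξ=(vx,vy,ωz)=(-0.4125, -0.1125, -1.0417), dt=0.8 → body Δ=(-0.3285, 0.0498, -0.8333) → world pose (-0.6816, 1.1038, -1.2833)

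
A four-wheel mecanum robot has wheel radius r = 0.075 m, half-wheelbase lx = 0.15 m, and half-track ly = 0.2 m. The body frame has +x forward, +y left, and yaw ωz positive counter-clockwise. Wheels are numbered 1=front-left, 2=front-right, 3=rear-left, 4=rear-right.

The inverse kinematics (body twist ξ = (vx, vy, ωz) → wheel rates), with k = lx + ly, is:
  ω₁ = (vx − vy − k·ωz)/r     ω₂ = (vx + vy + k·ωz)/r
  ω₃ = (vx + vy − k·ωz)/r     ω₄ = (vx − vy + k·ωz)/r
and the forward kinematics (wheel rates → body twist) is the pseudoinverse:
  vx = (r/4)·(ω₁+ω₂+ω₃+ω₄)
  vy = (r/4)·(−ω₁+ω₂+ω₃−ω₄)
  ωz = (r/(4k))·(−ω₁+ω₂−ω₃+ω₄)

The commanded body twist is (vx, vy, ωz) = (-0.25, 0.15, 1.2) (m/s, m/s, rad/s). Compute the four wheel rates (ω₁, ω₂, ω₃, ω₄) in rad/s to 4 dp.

(-10.9333, 4.2667, -6.9333, 0.2667)

k = lx + ly = 0.15 + 0.2 = 0.3500;  k·ωz = 0.3500·1.2 = 0.4200
ω₁ (FL) = (vx − vy − k·ωz)/r = -0.8200/0.075 = -10.9333
ω₂ (FR) = (vx + vy + k·ωz)/r = 0.3200/0.075 = 4.2667
ω₃ (RL) = (vx + vy − k·ωz)/r = -0.5200/0.075 = -6.9333
ω₄ (RR) = (vx − vy + k·ωz)/r = 0.0200/0.075 = 0.2667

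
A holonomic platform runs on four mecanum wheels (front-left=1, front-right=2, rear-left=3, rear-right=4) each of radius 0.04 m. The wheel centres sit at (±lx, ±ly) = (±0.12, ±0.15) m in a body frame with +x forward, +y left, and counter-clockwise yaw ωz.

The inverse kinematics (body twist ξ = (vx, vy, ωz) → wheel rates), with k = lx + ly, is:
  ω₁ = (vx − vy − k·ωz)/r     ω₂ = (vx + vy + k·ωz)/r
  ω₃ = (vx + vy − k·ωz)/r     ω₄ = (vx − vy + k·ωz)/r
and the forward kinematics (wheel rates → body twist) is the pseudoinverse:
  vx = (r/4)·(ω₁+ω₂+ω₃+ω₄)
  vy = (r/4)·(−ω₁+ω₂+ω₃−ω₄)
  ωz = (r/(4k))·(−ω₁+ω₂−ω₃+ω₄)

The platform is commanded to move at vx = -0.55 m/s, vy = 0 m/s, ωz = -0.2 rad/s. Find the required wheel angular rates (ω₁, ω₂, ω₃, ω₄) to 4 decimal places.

k = lx + ly = 0.12 + 0.15 = 0.2700;  k·ωz = 0.2700·-0.2 = -0.0540
ω₁ (FL) = (vx − vy − k·ωz)/r = -0.4960/0.04 = -12.4000
ω₂ (FR) = (vx + vy + k·ωz)/r = -0.6040/0.04 = -15.1000
ω₃ (RL) = (vx + vy − k·ωz)/r = -0.4960/0.04 = -12.4000
ω₄ (RR) = (vx − vy + k·ωz)/r = -0.6040/0.04 = -15.1000

(-12.4000, -15.1000, -12.4000, -15.1000)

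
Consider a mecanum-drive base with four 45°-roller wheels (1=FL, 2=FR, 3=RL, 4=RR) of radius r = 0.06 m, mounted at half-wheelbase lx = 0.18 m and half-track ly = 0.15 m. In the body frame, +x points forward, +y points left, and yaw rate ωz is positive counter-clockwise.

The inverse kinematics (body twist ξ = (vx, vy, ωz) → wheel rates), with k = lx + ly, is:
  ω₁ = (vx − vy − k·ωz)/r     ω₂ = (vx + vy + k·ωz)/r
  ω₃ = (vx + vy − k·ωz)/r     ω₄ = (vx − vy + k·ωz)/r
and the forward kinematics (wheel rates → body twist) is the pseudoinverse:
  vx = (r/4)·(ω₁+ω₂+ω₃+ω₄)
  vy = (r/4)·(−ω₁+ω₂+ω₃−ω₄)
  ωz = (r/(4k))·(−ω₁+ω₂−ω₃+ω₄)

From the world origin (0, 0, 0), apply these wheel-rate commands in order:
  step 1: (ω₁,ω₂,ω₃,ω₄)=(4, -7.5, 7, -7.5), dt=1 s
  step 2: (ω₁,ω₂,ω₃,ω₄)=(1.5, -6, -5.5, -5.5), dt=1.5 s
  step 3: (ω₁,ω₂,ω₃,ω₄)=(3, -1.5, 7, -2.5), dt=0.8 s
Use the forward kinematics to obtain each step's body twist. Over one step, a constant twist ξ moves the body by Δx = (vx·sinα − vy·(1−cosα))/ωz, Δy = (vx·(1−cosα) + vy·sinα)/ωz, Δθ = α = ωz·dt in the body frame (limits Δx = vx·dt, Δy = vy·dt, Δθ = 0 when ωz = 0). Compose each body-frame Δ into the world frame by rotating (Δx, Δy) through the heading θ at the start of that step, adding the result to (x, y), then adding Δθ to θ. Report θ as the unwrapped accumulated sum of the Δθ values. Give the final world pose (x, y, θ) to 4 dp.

(-0.2057, 0.2984, -2.2023)

step 1: ξ=(vx,vy,ωz)=(-0.0600, 0.0450, -1.1818), dt=1.0 → body Δ=(-0.0233, 0.0667, -1.1818) → world pose (-0.0233, 0.0667, -1.1818)
step 2: ξ=(vx,vy,ωz)=(-0.2325, -0.1125, -0.3409), dt=1.5 → body Δ=(-0.3760, -0.0742, -0.5114) → world pose (-0.2346, 0.3865, -1.6932)
step 3: ξ=(vx,vy,ωz)=(0.0900, 0.0750, -0.6364), dt=0.8 → body Δ=(0.0839, 0.0395, -0.5091) → world pose (-0.2057, 0.2984, -2.2023)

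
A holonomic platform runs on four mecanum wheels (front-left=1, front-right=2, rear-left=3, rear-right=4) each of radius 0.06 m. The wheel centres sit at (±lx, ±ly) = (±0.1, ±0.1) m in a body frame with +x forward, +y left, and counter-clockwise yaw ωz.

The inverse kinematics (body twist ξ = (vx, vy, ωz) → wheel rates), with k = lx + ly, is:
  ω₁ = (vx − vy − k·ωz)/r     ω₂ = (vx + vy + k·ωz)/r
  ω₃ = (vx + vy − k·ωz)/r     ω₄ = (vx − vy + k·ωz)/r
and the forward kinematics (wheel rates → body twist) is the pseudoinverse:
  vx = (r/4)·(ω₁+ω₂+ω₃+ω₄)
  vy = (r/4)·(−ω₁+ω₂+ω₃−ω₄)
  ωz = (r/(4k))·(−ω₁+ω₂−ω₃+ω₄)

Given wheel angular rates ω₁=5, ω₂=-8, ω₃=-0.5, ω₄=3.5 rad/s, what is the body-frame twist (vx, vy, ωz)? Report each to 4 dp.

k = lx + ly = 0.1 + 0.1 = 0.2000
ω₁+ω₂+ω₃+ω₄ = 0.0000  →  vx = (0.06/4)·0.0000 = 0.0000
−ω₁+ω₂+ω₃−ω₄ = -17.0000  →  vy = (0.06/4)·-17.0000 = -0.2550
−ω₁+ω₂−ω₃+ω₄ = -9.0000  →  ωz = (0.06/0.8000)·-9.0000 = -0.6750

(0.0000, -0.2550, -0.6750)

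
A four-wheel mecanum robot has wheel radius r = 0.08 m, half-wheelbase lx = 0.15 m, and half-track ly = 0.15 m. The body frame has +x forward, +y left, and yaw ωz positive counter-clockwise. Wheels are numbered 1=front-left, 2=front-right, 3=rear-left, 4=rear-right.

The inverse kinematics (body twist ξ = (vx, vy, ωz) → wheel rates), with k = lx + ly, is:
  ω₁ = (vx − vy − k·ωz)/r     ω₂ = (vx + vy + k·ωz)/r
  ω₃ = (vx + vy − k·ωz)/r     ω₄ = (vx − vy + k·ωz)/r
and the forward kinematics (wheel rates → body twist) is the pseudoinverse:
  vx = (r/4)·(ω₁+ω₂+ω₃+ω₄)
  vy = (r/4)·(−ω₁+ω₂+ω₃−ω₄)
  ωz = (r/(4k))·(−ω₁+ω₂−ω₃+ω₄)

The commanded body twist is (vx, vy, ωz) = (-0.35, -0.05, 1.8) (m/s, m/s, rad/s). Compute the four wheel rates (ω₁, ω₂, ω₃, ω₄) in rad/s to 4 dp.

(-10.5000, 1.7500, -11.7500, 3.0000)

k = lx + ly = 0.15 + 0.15 = 0.3000;  k·ωz = 0.3000·1.8 = 0.5400
ω₁ (FL) = (vx − vy − k·ωz)/r = -0.8400/0.08 = -10.5000
ω₂ (FR) = (vx + vy + k·ωz)/r = 0.1400/0.08 = 1.7500
ω₃ (RL) = (vx + vy − k·ωz)/r = -0.9400/0.08 = -11.7500
ω₄ (RR) = (vx − vy + k·ωz)/r = 0.2400/0.08 = 3.0000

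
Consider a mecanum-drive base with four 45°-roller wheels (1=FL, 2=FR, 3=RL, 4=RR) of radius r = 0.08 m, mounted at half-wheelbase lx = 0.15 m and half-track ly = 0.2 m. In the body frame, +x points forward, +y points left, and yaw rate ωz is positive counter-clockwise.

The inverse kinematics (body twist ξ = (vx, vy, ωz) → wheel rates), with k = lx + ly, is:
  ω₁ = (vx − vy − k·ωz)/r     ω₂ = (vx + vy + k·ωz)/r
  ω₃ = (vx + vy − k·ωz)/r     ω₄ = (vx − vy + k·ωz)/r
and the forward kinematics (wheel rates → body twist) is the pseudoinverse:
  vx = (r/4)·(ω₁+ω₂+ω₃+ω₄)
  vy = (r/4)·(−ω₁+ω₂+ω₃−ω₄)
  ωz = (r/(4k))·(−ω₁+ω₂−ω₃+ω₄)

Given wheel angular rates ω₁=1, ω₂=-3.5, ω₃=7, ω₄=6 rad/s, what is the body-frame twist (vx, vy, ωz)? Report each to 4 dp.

k = lx + ly = 0.15 + 0.2 = 0.3500
ω₁+ω₂+ω₃+ω₄ = 10.5000  →  vx = (0.08/4)·10.5000 = 0.2100
−ω₁+ω₂+ω₃−ω₄ = -3.5000  →  vy = (0.08/4)·-3.5000 = -0.0700
−ω₁+ω₂−ω₃+ω₄ = -5.5000  →  ωz = (0.08/1.4000)·-5.5000 = -0.3143

(0.2100, -0.0700, -0.3143)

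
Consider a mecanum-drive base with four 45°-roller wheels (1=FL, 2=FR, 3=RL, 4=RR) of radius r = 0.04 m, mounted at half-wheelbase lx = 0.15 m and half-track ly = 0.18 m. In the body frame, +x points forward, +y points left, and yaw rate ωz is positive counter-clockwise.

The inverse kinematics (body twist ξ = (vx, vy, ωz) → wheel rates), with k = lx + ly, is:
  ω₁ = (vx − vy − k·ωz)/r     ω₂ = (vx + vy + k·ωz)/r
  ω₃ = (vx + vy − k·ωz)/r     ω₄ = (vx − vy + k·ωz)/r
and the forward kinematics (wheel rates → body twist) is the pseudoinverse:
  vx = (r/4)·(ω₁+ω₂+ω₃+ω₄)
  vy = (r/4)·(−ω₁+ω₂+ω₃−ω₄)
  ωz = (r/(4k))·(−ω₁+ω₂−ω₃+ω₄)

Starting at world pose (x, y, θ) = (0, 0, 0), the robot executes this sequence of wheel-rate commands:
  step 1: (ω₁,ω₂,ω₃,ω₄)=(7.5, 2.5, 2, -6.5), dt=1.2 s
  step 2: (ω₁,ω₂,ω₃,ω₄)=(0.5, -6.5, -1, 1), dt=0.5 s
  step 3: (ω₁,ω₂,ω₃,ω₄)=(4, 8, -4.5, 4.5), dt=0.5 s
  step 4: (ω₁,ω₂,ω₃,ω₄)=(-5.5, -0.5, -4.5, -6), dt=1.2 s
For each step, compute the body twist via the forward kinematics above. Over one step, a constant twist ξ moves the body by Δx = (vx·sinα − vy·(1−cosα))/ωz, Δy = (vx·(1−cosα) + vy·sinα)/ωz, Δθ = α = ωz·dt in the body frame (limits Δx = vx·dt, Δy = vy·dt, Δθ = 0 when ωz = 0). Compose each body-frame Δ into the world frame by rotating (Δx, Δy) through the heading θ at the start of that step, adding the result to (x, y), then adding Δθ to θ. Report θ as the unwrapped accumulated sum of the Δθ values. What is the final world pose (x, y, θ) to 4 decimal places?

(-0.0981, 0.0854, -0.2424)

step 1: ξ=(vx,vy,ωz)=(0.0550, 0.0350, -0.4091), dt=1.2 → body Δ=(0.0735, 0.0245, -0.4909) → world pose (0.0735, 0.0245, -0.4909)
step 2: ξ=(vx,vy,ωz)=(-0.0600, -0.0900, -0.1515), dt=0.5 → body Δ=(-0.0317, -0.0438, -0.0758) → world pose (0.0249, 0.0007, -0.5667)
step 3: ξ=(vx,vy,ωz)=(0.1200, -0.0500, 0.3939), dt=0.5 → body Δ=(0.0621, -0.0189, 0.1970) → world pose (0.0671, -0.0486, -0.3697)
step 4: ξ=(vx,vy,ωz)=(-0.1650, 0.0650, 0.1061), dt=1.2 → body Δ=(-0.2024, 0.0652, 0.1273) → world pose (-0.0981, 0.0854, -0.2424)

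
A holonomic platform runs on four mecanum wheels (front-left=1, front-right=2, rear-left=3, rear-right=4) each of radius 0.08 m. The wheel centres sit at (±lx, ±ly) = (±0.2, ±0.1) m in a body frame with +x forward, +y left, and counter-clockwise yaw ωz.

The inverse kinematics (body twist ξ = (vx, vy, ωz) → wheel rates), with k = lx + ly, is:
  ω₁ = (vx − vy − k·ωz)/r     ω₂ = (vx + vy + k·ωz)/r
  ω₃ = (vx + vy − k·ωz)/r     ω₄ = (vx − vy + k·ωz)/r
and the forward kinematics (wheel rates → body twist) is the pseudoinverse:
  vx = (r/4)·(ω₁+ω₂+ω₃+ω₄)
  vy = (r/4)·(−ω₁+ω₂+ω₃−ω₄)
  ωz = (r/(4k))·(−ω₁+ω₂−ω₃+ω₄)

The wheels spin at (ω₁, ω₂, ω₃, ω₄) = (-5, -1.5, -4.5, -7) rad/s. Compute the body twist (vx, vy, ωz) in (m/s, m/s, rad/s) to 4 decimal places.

k = lx + ly = 0.2 + 0.1 = 0.3000
ω₁+ω₂+ω₃+ω₄ = -18.0000  →  vx = (0.08/4)·-18.0000 = -0.3600
−ω₁+ω₂+ω₃−ω₄ = 6.0000  →  vy = (0.08/4)·6.0000 = 0.1200
−ω₁+ω₂−ω₃+ω₄ = 1.0000  →  ωz = (0.08/1.2000)·1.0000 = 0.0667

(-0.3600, 0.1200, 0.0667)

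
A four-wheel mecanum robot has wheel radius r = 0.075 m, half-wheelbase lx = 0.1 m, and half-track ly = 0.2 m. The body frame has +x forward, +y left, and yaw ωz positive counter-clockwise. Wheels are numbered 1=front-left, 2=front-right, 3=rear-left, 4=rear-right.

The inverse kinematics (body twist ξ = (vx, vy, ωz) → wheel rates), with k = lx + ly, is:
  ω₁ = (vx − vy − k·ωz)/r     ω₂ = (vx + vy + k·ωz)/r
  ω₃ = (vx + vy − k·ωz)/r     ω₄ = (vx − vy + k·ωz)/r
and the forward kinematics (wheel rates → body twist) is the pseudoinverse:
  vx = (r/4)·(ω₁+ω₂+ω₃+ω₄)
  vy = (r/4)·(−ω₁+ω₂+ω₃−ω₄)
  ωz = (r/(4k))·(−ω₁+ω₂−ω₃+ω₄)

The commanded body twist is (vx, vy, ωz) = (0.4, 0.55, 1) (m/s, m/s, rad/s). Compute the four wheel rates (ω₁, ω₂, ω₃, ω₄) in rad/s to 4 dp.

(-6.0000, 16.6667, 8.6667, 2.0000)

k = lx + ly = 0.1 + 0.2 = 0.3000;  k·ωz = 0.3000·1 = 0.3000
ω₁ (FL) = (vx − vy − k·ωz)/r = -0.4500/0.075 = -6.0000
ω₂ (FR) = (vx + vy + k·ωz)/r = 1.2500/0.075 = 16.6667
ω₃ (RL) = (vx + vy − k·ωz)/r = 0.6500/0.075 = 8.6667
ω₄ (RR) = (vx − vy + k·ωz)/r = 0.1500/0.075 = 2.0000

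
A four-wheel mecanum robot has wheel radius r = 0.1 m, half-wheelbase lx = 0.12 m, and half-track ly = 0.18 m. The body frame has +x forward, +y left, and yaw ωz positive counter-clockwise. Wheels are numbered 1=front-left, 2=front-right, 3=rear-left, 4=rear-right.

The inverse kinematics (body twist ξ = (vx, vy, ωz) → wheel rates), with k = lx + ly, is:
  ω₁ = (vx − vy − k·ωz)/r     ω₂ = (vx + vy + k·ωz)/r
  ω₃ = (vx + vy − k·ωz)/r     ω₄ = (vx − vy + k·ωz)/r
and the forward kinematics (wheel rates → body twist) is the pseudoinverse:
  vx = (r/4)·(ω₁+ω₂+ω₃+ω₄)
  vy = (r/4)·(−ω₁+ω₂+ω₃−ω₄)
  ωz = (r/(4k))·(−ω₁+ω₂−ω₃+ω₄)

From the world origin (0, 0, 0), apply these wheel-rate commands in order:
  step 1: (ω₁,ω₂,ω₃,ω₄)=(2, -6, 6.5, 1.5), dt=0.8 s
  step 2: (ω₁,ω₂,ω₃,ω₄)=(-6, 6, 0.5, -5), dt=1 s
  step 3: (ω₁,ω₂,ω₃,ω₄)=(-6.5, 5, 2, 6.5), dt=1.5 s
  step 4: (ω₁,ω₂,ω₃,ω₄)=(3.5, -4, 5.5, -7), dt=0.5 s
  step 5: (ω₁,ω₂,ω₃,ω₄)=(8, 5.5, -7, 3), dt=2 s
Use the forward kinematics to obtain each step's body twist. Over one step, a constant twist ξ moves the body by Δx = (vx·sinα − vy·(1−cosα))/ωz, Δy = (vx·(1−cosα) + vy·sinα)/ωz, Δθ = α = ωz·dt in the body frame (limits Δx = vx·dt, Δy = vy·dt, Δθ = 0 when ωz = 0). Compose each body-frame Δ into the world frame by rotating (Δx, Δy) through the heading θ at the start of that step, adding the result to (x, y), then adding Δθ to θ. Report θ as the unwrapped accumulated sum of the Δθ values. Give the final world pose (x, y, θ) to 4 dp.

(0.7938, 1.0222, 2.0917)

step 1: ξ=(vx,vy,ωz)=(0.1000, -0.0750, -1.0833), dt=0.8 → body Δ=(0.0459, -0.0853, -0.8667) → world pose (0.0459, -0.0853, -0.8667)
step 2: ξ=(vx,vy,ωz)=(-0.1125, 0.4375, 0.5417), dt=1.0 → body Δ=(-0.2227, 0.3867, 0.5417) → world pose (0.1965, 0.3347, -0.3250)
step 3: ξ=(vx,vy,ωz)=(0.1750, 0.1750, 1.3333), dt=1.5 → body Δ=(-0.0665, 0.3052, 2.0000) → world pose (0.2309, 0.6452, 1.6750)
step 4: ξ=(vx,vy,ωz)=(-0.0500, 0.1250, -1.6667), dt=0.5 → body Δ=(0.0024, 0.0653, -0.8333) → world pose (0.1657, 0.6408, 0.8417)
step 5: ξ=(vx,vy,ωz)=(0.2375, -0.3125, 0.6250), dt=2.0 → body Δ=(0.7030, -0.2143, 1.2500) → world pose (0.7938, 1.0222, 2.0917)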